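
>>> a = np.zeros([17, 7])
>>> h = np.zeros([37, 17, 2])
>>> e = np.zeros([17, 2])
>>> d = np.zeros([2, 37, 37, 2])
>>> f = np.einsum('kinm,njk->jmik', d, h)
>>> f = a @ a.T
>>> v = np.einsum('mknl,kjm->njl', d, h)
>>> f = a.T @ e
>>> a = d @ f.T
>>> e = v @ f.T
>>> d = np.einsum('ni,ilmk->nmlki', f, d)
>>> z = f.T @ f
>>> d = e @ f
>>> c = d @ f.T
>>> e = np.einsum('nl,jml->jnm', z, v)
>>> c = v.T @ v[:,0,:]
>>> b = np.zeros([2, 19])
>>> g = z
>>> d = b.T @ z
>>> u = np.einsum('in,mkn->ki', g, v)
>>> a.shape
(2, 37, 37, 7)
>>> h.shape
(37, 17, 2)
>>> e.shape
(37, 2, 17)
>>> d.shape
(19, 2)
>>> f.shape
(7, 2)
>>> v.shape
(37, 17, 2)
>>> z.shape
(2, 2)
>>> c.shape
(2, 17, 2)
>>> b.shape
(2, 19)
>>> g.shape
(2, 2)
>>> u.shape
(17, 2)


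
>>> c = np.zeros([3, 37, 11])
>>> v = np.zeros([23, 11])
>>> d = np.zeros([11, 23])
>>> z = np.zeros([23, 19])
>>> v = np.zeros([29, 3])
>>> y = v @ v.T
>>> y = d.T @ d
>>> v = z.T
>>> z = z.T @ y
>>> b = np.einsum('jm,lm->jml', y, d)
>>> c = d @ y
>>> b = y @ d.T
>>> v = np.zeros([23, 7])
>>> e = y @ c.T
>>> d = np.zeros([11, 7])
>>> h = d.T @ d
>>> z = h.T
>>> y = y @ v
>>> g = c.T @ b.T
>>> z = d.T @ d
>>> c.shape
(11, 23)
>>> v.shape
(23, 7)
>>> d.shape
(11, 7)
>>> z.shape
(7, 7)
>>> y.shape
(23, 7)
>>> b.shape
(23, 11)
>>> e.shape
(23, 11)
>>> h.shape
(7, 7)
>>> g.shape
(23, 23)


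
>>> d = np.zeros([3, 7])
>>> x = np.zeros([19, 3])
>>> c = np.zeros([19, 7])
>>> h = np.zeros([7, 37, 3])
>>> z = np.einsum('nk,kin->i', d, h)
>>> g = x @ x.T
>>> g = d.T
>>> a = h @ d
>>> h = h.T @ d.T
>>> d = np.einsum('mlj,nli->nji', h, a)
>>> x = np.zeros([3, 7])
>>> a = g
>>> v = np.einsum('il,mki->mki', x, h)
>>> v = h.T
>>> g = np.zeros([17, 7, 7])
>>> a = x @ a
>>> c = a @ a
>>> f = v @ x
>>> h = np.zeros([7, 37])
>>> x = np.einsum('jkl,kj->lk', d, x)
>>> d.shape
(7, 3, 7)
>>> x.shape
(7, 3)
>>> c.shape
(3, 3)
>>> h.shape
(7, 37)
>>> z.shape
(37,)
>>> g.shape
(17, 7, 7)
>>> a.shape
(3, 3)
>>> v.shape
(3, 37, 3)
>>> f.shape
(3, 37, 7)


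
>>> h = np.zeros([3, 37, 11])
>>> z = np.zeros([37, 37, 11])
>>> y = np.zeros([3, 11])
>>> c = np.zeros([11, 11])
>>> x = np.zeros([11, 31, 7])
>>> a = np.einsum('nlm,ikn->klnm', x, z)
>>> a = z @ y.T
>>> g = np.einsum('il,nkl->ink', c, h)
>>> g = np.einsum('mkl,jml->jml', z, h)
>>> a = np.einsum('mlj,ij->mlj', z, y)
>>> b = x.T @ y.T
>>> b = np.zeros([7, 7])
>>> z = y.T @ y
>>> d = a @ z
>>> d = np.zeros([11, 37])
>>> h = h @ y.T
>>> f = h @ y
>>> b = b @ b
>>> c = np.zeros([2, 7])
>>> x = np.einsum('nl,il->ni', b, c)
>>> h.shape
(3, 37, 3)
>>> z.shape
(11, 11)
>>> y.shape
(3, 11)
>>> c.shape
(2, 7)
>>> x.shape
(7, 2)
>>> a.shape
(37, 37, 11)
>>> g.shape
(3, 37, 11)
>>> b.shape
(7, 7)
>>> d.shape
(11, 37)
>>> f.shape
(3, 37, 11)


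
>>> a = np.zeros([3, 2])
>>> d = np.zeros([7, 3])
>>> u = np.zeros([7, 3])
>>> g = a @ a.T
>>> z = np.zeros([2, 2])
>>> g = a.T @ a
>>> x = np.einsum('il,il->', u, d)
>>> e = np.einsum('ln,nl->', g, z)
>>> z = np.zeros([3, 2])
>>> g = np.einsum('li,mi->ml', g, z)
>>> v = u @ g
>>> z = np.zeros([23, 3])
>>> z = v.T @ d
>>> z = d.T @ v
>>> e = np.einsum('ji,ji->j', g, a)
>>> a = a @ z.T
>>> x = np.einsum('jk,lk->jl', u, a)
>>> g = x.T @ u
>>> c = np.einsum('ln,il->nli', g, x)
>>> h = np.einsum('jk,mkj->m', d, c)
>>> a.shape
(3, 3)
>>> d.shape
(7, 3)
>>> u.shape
(7, 3)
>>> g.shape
(3, 3)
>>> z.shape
(3, 2)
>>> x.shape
(7, 3)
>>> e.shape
(3,)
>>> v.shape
(7, 2)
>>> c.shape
(3, 3, 7)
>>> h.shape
(3,)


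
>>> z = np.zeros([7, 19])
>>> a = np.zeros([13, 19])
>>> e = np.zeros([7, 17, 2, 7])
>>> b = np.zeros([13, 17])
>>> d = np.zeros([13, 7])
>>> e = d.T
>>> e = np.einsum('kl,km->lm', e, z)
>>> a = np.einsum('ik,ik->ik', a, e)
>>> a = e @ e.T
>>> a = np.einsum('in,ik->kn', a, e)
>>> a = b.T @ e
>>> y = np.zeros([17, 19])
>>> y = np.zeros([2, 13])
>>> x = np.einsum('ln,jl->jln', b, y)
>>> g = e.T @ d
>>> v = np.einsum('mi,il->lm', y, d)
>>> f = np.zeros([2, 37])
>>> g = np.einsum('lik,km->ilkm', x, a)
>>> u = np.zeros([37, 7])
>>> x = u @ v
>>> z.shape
(7, 19)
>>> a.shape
(17, 19)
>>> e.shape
(13, 19)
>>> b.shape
(13, 17)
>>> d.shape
(13, 7)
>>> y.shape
(2, 13)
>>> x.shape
(37, 2)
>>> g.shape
(13, 2, 17, 19)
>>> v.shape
(7, 2)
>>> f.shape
(2, 37)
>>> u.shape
(37, 7)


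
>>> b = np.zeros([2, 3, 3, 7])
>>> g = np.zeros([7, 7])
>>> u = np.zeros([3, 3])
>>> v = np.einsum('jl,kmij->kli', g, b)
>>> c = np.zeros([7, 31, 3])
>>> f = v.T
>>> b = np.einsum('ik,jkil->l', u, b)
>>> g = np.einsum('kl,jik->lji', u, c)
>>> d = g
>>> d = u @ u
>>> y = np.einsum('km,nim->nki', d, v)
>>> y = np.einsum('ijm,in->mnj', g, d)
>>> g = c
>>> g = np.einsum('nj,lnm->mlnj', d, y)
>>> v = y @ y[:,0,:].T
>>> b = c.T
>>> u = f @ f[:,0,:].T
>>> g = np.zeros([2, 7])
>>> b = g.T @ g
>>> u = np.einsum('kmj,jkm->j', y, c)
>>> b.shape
(7, 7)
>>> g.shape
(2, 7)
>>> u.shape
(7,)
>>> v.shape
(31, 3, 31)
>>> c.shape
(7, 31, 3)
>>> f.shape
(3, 7, 2)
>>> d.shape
(3, 3)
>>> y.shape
(31, 3, 7)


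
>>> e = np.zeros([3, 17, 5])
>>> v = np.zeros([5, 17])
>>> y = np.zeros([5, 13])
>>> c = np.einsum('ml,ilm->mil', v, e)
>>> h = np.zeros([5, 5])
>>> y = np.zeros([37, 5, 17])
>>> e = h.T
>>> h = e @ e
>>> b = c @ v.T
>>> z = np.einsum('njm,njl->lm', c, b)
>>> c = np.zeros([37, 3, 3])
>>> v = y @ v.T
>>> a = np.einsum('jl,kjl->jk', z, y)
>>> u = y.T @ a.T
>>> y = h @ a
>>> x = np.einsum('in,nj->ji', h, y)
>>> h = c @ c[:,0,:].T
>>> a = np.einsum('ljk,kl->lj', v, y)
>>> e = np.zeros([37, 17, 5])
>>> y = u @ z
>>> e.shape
(37, 17, 5)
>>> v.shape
(37, 5, 5)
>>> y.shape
(17, 5, 17)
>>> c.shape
(37, 3, 3)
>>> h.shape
(37, 3, 37)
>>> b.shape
(5, 3, 5)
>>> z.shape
(5, 17)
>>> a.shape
(37, 5)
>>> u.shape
(17, 5, 5)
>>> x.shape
(37, 5)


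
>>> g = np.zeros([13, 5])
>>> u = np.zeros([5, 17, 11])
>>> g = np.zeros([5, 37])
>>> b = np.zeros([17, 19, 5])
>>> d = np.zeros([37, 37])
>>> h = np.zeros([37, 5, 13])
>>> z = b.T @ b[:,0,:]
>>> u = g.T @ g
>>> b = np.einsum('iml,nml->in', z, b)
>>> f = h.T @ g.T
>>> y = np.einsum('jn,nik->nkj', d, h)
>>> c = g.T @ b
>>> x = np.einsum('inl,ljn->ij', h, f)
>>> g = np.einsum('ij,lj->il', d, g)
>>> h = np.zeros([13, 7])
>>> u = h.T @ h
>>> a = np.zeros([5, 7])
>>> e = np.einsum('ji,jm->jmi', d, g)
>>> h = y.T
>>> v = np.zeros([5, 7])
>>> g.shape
(37, 5)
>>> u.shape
(7, 7)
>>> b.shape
(5, 17)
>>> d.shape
(37, 37)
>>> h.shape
(37, 13, 37)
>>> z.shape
(5, 19, 5)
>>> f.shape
(13, 5, 5)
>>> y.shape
(37, 13, 37)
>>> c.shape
(37, 17)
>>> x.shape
(37, 5)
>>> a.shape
(5, 7)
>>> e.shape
(37, 5, 37)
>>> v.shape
(5, 7)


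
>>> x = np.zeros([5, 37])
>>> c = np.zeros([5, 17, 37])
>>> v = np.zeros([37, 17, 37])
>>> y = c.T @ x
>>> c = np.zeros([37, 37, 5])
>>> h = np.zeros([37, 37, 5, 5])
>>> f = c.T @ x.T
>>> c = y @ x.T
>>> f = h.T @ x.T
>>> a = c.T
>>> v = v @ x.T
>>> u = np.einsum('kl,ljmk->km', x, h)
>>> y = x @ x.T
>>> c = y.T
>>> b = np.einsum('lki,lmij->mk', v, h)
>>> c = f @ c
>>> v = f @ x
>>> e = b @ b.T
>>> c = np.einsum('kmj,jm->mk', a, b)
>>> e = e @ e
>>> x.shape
(5, 37)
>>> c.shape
(17, 5)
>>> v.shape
(5, 5, 37, 37)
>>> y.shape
(5, 5)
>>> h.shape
(37, 37, 5, 5)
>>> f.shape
(5, 5, 37, 5)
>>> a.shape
(5, 17, 37)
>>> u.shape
(5, 5)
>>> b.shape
(37, 17)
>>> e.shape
(37, 37)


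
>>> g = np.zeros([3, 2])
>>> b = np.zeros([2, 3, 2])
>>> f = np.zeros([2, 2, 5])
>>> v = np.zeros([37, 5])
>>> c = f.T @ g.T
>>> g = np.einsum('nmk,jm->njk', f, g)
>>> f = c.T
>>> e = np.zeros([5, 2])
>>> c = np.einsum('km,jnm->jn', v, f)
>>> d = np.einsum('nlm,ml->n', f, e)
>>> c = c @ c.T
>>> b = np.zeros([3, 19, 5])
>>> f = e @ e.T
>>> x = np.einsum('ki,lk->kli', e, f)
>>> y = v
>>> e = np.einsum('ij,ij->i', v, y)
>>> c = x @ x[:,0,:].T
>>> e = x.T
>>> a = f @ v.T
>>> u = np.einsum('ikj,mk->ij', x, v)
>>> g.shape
(2, 3, 5)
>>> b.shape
(3, 19, 5)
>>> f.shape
(5, 5)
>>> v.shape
(37, 5)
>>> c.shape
(5, 5, 5)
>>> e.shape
(2, 5, 5)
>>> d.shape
(3,)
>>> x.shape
(5, 5, 2)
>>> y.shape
(37, 5)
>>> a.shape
(5, 37)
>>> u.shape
(5, 2)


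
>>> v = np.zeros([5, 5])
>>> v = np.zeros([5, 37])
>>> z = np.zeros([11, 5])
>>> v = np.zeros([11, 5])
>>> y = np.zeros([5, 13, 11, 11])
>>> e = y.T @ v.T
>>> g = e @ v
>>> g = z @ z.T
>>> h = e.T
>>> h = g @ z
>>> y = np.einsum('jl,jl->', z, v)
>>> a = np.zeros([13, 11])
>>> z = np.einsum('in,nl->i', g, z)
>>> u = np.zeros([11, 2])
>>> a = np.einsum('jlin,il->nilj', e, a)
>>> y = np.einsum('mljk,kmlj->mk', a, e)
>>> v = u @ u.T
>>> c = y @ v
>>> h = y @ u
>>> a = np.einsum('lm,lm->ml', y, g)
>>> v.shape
(11, 11)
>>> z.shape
(11,)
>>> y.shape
(11, 11)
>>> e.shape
(11, 11, 13, 11)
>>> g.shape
(11, 11)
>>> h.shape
(11, 2)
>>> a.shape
(11, 11)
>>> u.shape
(11, 2)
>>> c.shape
(11, 11)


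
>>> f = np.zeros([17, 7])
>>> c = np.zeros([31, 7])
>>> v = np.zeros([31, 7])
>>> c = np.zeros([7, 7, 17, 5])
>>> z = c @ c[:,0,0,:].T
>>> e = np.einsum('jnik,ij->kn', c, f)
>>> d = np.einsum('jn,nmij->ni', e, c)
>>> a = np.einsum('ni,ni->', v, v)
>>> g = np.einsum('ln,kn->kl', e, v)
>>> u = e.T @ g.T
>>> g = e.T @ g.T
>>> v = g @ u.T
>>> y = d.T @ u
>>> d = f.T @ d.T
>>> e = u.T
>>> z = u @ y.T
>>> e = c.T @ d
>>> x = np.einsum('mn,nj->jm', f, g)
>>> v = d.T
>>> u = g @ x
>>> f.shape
(17, 7)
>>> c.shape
(7, 7, 17, 5)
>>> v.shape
(7, 7)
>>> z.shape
(7, 17)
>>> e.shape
(5, 17, 7, 7)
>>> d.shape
(7, 7)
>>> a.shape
()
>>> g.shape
(7, 31)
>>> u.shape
(7, 17)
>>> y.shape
(17, 31)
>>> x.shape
(31, 17)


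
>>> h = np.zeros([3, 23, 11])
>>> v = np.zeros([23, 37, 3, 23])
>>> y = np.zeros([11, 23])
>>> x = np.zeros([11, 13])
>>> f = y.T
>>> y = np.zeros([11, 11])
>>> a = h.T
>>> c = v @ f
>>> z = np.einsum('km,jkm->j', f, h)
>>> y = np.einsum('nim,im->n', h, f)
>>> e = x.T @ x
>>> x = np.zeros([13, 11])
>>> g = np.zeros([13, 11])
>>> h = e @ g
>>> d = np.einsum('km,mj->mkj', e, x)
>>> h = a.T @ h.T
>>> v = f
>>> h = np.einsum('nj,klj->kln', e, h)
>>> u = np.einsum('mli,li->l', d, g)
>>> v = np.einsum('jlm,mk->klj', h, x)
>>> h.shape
(3, 23, 13)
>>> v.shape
(11, 23, 3)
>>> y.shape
(3,)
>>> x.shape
(13, 11)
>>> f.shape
(23, 11)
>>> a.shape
(11, 23, 3)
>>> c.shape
(23, 37, 3, 11)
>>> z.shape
(3,)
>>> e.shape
(13, 13)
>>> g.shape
(13, 11)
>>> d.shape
(13, 13, 11)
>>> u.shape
(13,)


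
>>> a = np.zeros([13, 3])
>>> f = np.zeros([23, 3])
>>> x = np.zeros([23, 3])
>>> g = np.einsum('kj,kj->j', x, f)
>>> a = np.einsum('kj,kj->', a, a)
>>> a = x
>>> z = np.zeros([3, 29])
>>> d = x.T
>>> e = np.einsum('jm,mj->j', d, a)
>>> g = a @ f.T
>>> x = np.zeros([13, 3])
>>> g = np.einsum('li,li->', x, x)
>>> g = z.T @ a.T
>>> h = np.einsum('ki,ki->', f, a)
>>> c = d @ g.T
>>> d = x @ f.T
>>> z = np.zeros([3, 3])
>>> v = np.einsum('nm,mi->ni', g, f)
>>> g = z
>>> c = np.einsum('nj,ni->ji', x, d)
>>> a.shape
(23, 3)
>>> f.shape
(23, 3)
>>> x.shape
(13, 3)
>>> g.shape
(3, 3)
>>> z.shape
(3, 3)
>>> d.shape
(13, 23)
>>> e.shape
(3,)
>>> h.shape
()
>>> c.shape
(3, 23)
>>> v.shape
(29, 3)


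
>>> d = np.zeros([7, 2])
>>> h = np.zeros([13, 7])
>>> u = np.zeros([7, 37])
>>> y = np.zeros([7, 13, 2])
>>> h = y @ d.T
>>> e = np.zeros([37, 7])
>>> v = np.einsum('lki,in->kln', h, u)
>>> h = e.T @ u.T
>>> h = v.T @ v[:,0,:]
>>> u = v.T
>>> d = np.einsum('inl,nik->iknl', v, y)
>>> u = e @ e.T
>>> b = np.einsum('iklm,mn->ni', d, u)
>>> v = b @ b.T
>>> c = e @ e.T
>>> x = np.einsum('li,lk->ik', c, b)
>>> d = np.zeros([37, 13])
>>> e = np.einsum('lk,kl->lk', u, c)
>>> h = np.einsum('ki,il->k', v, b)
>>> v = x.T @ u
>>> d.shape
(37, 13)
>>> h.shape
(37,)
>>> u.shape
(37, 37)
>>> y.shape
(7, 13, 2)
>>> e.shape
(37, 37)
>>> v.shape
(13, 37)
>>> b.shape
(37, 13)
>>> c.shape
(37, 37)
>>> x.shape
(37, 13)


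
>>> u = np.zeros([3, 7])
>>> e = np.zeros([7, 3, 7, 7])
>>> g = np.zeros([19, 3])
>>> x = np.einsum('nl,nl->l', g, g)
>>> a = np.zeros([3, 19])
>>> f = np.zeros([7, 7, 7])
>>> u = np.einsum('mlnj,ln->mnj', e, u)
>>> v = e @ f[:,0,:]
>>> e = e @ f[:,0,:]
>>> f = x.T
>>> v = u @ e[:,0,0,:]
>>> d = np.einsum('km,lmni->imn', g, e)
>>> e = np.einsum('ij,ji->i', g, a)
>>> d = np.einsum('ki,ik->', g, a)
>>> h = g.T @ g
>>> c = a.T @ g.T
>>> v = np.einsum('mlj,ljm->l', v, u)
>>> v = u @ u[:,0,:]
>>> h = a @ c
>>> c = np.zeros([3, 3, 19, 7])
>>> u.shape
(7, 7, 7)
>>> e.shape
(19,)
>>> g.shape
(19, 3)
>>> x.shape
(3,)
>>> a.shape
(3, 19)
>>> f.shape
(3,)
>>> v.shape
(7, 7, 7)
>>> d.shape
()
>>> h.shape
(3, 19)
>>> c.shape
(3, 3, 19, 7)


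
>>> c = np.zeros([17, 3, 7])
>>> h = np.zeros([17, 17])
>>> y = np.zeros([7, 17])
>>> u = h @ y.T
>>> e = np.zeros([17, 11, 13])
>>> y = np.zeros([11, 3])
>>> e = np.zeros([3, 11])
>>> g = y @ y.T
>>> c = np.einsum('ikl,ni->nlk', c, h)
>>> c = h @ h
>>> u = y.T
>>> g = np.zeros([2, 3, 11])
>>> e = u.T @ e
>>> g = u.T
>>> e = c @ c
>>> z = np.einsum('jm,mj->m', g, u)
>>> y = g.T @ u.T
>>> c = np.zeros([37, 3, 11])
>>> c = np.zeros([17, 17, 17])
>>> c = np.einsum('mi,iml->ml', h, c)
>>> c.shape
(17, 17)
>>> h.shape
(17, 17)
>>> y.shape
(3, 3)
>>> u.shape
(3, 11)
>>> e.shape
(17, 17)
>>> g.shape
(11, 3)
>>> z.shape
(3,)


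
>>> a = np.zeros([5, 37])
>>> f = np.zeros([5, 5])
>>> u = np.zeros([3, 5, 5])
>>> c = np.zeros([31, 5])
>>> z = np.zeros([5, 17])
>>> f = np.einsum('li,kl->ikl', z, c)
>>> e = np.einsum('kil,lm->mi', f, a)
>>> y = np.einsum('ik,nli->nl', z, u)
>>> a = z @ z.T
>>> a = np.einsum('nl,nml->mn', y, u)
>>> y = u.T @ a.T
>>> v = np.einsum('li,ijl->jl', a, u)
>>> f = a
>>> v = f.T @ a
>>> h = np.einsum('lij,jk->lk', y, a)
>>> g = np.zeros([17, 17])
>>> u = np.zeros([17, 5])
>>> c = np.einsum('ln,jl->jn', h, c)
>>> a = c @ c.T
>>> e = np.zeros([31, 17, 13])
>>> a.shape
(31, 31)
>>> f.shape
(5, 3)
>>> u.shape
(17, 5)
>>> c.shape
(31, 3)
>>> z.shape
(5, 17)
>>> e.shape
(31, 17, 13)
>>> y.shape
(5, 5, 5)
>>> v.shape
(3, 3)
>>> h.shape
(5, 3)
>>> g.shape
(17, 17)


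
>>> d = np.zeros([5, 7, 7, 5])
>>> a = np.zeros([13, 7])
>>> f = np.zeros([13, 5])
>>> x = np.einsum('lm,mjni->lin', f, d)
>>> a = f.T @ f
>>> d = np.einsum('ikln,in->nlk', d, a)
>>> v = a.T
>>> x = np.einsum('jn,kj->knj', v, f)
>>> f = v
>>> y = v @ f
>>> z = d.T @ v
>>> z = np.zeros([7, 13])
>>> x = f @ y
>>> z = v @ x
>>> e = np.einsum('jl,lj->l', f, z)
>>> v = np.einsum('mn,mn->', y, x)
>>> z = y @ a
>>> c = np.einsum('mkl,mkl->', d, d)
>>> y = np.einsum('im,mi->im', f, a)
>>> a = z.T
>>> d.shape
(5, 7, 7)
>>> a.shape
(5, 5)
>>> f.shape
(5, 5)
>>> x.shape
(5, 5)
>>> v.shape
()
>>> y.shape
(5, 5)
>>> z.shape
(5, 5)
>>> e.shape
(5,)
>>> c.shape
()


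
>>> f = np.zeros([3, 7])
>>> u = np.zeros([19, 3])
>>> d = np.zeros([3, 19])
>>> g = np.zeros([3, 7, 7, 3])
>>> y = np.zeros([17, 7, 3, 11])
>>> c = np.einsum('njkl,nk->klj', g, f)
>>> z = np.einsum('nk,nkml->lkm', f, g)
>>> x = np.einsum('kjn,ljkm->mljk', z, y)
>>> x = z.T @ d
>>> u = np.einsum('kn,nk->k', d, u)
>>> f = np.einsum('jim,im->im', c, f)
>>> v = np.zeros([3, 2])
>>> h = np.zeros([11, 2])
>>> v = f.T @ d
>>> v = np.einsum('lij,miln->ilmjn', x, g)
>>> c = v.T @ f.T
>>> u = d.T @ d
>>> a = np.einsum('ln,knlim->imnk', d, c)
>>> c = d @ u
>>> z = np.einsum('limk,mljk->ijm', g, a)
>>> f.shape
(3, 7)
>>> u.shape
(19, 19)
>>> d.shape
(3, 19)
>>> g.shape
(3, 7, 7, 3)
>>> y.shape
(17, 7, 3, 11)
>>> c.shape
(3, 19)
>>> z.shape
(7, 19, 7)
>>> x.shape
(7, 7, 19)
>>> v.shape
(7, 7, 3, 19, 3)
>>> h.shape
(11, 2)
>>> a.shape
(7, 3, 19, 3)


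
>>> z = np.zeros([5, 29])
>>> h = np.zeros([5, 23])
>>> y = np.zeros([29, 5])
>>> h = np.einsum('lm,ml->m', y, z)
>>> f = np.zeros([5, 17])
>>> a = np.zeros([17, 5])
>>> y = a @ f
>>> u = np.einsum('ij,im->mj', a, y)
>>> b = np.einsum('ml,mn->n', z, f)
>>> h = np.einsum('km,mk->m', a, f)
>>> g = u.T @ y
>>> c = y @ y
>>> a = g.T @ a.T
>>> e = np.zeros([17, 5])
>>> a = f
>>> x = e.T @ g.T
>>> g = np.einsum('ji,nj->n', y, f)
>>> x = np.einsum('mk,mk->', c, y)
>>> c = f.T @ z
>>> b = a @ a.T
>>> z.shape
(5, 29)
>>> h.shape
(5,)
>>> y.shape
(17, 17)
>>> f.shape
(5, 17)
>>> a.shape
(5, 17)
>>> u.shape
(17, 5)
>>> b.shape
(5, 5)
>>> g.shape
(5,)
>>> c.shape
(17, 29)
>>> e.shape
(17, 5)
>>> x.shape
()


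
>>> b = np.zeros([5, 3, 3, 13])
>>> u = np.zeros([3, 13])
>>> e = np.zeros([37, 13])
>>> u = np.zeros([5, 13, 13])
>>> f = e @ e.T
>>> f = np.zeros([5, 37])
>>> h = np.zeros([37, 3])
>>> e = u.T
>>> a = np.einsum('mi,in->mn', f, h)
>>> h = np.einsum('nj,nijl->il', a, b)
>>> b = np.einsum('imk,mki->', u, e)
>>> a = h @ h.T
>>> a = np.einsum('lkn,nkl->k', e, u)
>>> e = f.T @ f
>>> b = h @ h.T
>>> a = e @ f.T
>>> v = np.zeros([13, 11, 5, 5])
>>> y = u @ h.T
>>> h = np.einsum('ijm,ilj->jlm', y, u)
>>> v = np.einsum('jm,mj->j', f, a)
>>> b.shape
(3, 3)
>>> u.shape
(5, 13, 13)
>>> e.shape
(37, 37)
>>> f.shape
(5, 37)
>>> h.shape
(13, 13, 3)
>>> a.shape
(37, 5)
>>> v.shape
(5,)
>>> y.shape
(5, 13, 3)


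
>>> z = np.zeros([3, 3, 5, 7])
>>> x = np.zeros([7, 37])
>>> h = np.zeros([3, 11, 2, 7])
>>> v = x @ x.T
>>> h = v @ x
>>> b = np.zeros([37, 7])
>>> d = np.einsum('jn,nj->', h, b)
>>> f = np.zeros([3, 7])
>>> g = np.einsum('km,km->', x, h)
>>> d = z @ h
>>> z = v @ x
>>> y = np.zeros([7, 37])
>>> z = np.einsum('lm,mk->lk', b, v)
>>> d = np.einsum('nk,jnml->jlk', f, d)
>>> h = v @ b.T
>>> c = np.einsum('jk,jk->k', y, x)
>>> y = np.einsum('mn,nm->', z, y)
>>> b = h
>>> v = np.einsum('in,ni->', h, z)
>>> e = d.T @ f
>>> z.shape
(37, 7)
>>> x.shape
(7, 37)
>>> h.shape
(7, 37)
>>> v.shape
()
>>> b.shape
(7, 37)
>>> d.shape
(3, 37, 7)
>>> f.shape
(3, 7)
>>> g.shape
()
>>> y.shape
()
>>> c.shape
(37,)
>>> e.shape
(7, 37, 7)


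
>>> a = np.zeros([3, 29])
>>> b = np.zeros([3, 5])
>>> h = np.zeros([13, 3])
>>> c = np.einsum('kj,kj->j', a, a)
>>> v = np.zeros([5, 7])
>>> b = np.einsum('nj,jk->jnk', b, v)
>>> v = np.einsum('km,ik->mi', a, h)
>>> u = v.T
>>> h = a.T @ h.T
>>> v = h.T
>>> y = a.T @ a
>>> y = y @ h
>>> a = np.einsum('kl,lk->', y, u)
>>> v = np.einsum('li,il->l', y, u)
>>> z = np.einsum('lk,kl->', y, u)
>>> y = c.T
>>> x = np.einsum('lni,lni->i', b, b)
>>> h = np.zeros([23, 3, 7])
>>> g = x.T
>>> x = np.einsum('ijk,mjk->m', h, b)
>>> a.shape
()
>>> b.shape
(5, 3, 7)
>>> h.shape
(23, 3, 7)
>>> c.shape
(29,)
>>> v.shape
(29,)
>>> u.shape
(13, 29)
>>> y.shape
(29,)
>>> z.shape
()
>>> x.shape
(5,)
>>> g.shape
(7,)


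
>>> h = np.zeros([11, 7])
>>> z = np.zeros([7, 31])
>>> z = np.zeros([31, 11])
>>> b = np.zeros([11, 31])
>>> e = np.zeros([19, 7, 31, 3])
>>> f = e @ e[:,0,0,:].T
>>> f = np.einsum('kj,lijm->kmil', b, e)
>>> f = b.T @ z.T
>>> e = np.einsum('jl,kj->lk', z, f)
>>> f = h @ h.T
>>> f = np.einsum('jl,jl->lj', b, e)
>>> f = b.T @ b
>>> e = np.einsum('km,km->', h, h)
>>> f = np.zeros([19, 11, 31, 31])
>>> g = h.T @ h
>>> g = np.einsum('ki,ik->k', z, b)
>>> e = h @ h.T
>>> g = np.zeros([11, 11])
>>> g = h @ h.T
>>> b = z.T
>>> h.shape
(11, 7)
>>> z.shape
(31, 11)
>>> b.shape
(11, 31)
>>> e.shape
(11, 11)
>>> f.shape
(19, 11, 31, 31)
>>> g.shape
(11, 11)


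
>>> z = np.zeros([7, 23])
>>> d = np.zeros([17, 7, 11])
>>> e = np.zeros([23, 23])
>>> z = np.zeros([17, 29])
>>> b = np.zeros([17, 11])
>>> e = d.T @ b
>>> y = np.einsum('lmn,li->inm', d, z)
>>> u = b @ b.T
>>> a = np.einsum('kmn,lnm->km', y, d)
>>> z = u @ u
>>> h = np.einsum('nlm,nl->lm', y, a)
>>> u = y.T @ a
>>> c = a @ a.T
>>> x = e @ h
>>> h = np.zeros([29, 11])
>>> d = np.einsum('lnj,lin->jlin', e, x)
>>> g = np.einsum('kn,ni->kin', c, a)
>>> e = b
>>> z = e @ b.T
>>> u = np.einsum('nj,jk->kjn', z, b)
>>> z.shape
(17, 17)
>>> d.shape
(11, 11, 7, 7)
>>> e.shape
(17, 11)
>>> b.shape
(17, 11)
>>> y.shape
(29, 11, 7)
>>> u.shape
(11, 17, 17)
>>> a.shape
(29, 11)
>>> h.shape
(29, 11)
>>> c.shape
(29, 29)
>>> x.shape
(11, 7, 7)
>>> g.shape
(29, 11, 29)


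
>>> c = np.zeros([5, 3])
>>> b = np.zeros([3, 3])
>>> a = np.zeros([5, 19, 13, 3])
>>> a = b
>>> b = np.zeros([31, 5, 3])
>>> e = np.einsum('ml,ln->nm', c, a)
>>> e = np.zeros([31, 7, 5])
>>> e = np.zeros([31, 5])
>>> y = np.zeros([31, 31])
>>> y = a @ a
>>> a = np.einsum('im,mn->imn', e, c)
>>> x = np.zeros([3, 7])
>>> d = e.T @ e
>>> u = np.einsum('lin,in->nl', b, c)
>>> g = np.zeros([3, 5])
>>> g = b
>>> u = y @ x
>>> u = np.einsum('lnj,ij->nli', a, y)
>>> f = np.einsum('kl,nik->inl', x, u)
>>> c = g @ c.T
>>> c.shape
(31, 5, 5)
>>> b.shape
(31, 5, 3)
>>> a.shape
(31, 5, 3)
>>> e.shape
(31, 5)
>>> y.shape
(3, 3)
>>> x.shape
(3, 7)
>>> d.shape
(5, 5)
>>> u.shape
(5, 31, 3)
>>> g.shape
(31, 5, 3)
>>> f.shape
(31, 5, 7)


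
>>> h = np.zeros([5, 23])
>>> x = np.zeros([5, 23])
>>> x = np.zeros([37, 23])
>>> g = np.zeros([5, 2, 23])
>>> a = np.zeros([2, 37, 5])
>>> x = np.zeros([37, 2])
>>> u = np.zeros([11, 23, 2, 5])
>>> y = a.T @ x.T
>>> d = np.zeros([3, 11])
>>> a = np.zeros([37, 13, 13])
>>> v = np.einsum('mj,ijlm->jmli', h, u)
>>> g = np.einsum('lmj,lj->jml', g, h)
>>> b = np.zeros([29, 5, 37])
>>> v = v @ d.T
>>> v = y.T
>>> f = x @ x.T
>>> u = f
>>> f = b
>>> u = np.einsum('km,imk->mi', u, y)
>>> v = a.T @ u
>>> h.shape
(5, 23)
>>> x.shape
(37, 2)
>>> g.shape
(23, 2, 5)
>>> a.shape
(37, 13, 13)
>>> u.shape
(37, 5)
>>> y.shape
(5, 37, 37)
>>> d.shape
(3, 11)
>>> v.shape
(13, 13, 5)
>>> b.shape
(29, 5, 37)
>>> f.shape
(29, 5, 37)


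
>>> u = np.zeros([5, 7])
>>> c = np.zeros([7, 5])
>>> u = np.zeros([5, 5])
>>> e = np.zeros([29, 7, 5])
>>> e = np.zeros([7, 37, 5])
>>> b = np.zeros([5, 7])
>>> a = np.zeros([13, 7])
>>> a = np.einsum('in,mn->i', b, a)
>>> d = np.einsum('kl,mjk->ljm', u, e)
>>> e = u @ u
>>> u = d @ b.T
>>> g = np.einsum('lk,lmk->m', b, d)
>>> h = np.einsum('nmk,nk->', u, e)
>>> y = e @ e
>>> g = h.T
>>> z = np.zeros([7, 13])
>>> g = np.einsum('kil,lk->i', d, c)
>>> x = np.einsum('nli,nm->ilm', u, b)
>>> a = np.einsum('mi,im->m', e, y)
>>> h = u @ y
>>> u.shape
(5, 37, 5)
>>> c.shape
(7, 5)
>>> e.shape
(5, 5)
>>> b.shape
(5, 7)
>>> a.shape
(5,)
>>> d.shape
(5, 37, 7)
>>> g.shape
(37,)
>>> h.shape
(5, 37, 5)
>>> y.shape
(5, 5)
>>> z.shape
(7, 13)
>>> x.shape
(5, 37, 7)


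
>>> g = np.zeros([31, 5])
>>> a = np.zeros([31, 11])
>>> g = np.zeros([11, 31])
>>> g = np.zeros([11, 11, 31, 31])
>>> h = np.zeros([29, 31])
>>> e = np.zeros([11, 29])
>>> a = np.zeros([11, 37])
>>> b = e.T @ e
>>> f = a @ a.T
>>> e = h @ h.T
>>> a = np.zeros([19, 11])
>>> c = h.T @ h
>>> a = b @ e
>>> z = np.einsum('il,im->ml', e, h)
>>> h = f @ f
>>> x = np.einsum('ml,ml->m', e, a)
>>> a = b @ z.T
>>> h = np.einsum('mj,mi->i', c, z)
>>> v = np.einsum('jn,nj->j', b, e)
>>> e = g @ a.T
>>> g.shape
(11, 11, 31, 31)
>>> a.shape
(29, 31)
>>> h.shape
(29,)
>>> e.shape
(11, 11, 31, 29)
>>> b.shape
(29, 29)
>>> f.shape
(11, 11)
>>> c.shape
(31, 31)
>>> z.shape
(31, 29)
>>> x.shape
(29,)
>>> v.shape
(29,)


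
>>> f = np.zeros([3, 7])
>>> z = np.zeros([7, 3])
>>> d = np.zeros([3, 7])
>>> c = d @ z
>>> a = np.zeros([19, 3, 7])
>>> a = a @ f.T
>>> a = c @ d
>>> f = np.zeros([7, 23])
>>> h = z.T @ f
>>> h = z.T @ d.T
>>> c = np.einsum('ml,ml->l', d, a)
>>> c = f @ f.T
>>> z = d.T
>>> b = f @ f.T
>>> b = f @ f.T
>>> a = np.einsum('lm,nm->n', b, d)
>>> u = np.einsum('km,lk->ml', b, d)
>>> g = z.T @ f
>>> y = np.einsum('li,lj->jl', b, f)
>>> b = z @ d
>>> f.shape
(7, 23)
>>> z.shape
(7, 3)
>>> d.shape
(3, 7)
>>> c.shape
(7, 7)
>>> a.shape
(3,)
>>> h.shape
(3, 3)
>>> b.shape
(7, 7)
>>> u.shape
(7, 3)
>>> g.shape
(3, 23)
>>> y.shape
(23, 7)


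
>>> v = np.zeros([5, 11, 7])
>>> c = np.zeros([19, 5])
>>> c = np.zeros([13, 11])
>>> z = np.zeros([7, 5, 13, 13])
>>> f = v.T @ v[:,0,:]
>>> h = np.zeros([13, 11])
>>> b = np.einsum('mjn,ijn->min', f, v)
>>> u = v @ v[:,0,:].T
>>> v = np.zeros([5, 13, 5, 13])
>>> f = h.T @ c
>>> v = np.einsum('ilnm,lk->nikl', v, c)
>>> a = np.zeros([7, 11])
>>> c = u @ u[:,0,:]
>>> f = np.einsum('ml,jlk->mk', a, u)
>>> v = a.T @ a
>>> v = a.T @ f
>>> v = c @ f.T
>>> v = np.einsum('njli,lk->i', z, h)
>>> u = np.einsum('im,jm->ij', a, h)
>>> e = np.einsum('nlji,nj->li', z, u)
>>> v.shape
(13,)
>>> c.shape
(5, 11, 5)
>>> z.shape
(7, 5, 13, 13)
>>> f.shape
(7, 5)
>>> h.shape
(13, 11)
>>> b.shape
(7, 5, 7)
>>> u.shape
(7, 13)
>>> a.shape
(7, 11)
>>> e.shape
(5, 13)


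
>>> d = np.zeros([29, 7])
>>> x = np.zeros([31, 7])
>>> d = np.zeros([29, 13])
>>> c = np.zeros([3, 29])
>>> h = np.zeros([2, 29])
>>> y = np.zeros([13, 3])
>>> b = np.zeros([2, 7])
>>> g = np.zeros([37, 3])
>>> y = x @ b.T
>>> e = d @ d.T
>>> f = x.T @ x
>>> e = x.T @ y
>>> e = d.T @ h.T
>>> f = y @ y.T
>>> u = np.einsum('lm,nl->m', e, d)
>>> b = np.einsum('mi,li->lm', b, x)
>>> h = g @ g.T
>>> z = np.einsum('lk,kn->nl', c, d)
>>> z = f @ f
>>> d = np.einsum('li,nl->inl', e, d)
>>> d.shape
(2, 29, 13)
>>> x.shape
(31, 7)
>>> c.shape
(3, 29)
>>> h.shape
(37, 37)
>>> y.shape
(31, 2)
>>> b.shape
(31, 2)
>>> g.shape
(37, 3)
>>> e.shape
(13, 2)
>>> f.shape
(31, 31)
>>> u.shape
(2,)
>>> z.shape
(31, 31)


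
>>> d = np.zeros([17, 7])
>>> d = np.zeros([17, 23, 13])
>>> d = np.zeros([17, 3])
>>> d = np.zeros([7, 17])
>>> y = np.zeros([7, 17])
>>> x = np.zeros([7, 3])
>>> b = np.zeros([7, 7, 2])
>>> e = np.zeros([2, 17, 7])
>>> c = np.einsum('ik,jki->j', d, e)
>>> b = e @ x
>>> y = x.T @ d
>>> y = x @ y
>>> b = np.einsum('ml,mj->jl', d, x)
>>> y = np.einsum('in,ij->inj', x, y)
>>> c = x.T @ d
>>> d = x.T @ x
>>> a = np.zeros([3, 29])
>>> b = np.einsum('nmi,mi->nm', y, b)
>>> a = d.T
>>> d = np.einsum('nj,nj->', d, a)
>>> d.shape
()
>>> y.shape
(7, 3, 17)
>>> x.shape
(7, 3)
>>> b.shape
(7, 3)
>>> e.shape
(2, 17, 7)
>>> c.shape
(3, 17)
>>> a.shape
(3, 3)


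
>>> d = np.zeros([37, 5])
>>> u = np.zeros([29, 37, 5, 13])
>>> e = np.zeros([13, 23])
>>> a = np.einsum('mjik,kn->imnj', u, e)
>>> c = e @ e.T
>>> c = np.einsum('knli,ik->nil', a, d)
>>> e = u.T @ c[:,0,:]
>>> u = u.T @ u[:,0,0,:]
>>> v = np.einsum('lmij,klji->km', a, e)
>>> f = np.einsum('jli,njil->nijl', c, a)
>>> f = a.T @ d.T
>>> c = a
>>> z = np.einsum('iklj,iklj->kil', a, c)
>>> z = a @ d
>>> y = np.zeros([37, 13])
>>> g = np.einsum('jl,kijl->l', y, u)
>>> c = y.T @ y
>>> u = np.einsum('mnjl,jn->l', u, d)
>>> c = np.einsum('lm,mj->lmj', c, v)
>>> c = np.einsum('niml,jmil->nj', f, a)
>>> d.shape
(37, 5)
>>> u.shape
(13,)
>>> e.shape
(13, 5, 37, 23)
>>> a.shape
(5, 29, 23, 37)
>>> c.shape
(37, 5)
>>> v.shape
(13, 29)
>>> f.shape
(37, 23, 29, 37)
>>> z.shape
(5, 29, 23, 5)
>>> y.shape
(37, 13)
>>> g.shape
(13,)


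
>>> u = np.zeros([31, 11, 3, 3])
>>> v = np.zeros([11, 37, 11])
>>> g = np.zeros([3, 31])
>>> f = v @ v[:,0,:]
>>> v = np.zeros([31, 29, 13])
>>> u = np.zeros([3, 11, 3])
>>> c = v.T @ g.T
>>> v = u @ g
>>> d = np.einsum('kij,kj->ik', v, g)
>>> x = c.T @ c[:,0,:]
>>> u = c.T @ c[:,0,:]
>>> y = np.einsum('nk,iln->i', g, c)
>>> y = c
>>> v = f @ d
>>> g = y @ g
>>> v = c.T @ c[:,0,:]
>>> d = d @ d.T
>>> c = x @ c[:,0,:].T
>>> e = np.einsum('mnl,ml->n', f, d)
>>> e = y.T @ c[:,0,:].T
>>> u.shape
(3, 29, 3)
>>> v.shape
(3, 29, 3)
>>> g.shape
(13, 29, 31)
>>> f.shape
(11, 37, 11)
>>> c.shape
(3, 29, 13)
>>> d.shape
(11, 11)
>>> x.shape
(3, 29, 3)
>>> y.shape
(13, 29, 3)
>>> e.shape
(3, 29, 3)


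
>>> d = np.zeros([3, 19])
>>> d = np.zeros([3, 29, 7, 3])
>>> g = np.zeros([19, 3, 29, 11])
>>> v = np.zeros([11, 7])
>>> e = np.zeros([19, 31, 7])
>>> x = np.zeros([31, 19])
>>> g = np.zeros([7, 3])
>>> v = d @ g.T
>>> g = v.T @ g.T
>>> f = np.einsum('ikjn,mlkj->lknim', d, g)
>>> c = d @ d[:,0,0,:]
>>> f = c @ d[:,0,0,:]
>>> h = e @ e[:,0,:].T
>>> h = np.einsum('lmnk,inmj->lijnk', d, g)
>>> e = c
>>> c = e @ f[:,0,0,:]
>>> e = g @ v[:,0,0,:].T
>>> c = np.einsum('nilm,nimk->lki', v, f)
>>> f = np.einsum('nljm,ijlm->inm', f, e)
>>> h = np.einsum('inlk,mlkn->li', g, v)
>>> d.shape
(3, 29, 7, 3)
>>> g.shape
(7, 7, 29, 7)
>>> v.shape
(3, 29, 7, 7)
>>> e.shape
(7, 7, 29, 3)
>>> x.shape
(31, 19)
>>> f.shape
(7, 3, 3)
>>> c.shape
(7, 3, 29)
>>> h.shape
(29, 7)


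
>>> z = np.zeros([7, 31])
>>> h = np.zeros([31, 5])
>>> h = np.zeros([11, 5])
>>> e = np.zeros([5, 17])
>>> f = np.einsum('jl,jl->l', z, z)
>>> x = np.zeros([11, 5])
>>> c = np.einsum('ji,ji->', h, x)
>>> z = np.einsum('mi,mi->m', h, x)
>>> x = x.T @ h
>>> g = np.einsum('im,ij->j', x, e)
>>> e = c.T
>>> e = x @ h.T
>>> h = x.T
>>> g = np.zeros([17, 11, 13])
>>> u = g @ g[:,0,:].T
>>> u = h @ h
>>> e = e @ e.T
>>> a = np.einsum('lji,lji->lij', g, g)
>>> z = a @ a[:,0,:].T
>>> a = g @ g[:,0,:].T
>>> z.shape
(17, 13, 17)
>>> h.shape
(5, 5)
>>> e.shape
(5, 5)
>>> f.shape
(31,)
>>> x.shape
(5, 5)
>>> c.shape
()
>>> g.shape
(17, 11, 13)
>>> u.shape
(5, 5)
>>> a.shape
(17, 11, 17)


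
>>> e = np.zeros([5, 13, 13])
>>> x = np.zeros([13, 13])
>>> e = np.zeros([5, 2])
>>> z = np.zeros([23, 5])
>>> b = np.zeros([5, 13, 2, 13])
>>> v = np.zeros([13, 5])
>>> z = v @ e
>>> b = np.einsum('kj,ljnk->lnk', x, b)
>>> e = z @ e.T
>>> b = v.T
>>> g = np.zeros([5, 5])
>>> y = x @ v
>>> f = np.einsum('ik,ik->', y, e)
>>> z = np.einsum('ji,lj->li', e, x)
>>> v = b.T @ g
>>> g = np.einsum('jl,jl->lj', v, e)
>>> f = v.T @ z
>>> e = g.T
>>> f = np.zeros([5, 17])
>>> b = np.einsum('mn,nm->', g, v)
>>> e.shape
(13, 5)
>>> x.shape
(13, 13)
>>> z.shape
(13, 5)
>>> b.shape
()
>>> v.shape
(13, 5)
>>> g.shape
(5, 13)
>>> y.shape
(13, 5)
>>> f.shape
(5, 17)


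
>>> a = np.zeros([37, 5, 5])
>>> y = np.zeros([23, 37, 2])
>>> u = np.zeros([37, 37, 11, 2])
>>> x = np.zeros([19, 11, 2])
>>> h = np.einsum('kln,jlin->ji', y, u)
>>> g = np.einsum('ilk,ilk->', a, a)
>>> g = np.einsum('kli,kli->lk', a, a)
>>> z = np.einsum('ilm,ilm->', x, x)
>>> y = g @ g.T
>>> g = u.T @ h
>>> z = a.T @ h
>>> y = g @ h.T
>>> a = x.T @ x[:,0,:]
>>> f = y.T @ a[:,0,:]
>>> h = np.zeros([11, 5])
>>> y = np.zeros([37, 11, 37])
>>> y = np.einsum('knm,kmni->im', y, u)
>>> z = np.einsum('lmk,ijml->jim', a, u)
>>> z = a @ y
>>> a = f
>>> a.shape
(37, 37, 11, 2)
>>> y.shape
(2, 37)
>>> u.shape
(37, 37, 11, 2)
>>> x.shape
(19, 11, 2)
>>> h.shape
(11, 5)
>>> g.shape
(2, 11, 37, 11)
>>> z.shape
(2, 11, 37)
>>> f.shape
(37, 37, 11, 2)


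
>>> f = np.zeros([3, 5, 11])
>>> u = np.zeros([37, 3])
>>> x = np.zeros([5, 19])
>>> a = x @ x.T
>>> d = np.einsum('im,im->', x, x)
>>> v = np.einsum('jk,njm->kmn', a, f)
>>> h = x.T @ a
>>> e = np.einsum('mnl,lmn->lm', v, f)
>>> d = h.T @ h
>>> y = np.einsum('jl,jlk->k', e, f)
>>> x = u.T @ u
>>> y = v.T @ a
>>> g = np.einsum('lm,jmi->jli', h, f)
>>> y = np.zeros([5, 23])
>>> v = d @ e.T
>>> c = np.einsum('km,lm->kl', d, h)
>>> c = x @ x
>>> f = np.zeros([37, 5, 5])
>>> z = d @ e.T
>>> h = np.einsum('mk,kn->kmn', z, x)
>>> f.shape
(37, 5, 5)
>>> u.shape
(37, 3)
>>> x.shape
(3, 3)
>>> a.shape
(5, 5)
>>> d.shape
(5, 5)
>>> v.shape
(5, 3)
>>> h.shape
(3, 5, 3)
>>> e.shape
(3, 5)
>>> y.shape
(5, 23)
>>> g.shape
(3, 19, 11)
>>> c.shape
(3, 3)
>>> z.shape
(5, 3)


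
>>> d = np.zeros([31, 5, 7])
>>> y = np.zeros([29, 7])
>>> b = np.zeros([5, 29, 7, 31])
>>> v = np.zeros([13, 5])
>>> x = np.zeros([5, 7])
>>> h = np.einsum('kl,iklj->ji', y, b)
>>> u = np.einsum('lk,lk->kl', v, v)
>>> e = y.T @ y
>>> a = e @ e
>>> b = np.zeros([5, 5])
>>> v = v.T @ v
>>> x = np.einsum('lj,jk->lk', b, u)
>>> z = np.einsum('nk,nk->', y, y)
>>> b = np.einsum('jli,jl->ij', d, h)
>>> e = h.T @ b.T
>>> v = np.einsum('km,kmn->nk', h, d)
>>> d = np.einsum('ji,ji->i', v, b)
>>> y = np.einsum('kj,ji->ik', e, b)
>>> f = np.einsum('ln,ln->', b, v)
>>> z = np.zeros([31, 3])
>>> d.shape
(31,)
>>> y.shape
(31, 5)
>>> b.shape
(7, 31)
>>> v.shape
(7, 31)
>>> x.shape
(5, 13)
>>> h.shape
(31, 5)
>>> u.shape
(5, 13)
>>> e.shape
(5, 7)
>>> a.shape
(7, 7)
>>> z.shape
(31, 3)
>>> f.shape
()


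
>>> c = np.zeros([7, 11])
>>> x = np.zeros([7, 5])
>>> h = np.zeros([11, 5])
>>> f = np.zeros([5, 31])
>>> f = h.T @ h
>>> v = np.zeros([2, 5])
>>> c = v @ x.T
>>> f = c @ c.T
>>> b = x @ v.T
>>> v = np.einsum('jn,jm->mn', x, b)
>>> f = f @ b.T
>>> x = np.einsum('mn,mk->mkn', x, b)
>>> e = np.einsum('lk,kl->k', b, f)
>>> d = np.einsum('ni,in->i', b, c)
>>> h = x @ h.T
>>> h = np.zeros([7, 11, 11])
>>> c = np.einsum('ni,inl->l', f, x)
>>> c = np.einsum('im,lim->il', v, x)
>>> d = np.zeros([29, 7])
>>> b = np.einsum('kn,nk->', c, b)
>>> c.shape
(2, 7)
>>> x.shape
(7, 2, 5)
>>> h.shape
(7, 11, 11)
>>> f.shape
(2, 7)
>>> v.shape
(2, 5)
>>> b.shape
()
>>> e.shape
(2,)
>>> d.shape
(29, 7)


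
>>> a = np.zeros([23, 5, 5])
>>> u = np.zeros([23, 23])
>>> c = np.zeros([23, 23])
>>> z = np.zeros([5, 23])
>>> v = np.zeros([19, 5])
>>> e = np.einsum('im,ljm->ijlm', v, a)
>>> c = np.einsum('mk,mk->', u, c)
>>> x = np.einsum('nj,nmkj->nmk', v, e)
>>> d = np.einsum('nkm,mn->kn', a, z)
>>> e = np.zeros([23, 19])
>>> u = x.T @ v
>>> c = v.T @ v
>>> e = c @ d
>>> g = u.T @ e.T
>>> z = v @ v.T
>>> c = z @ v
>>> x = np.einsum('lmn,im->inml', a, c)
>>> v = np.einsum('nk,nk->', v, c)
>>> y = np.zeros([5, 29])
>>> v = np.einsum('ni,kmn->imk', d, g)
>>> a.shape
(23, 5, 5)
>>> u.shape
(23, 5, 5)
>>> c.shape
(19, 5)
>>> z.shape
(19, 19)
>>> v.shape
(23, 5, 5)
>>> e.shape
(5, 23)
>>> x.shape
(19, 5, 5, 23)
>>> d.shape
(5, 23)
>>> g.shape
(5, 5, 5)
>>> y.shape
(5, 29)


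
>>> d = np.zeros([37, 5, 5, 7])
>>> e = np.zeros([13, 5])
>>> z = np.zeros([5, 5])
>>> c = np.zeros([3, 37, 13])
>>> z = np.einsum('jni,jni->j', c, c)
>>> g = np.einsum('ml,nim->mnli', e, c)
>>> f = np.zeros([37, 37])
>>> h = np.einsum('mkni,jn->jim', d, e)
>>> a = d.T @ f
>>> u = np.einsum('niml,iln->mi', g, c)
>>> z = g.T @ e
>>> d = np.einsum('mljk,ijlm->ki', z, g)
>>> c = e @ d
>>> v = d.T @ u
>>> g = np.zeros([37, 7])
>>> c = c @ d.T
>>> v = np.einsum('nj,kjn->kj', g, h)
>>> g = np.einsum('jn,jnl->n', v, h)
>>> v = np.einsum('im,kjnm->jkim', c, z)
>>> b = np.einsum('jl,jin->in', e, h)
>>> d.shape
(5, 13)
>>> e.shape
(13, 5)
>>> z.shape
(37, 5, 3, 5)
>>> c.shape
(13, 5)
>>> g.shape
(7,)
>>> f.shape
(37, 37)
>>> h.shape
(13, 7, 37)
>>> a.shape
(7, 5, 5, 37)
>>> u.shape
(5, 3)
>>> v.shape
(5, 37, 13, 5)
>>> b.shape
(7, 37)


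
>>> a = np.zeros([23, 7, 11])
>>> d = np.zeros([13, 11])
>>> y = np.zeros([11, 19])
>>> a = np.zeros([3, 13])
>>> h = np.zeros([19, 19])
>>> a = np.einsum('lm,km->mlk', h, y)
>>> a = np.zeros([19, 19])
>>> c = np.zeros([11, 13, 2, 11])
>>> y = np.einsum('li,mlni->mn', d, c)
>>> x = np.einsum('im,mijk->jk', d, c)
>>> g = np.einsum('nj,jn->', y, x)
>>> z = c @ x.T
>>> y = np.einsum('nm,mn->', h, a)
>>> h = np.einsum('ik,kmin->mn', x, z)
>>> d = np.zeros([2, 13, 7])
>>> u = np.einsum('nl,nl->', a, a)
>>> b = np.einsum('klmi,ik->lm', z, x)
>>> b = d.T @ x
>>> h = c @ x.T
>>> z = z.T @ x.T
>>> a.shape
(19, 19)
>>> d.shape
(2, 13, 7)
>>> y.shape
()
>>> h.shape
(11, 13, 2, 2)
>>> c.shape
(11, 13, 2, 11)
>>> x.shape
(2, 11)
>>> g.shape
()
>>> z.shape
(2, 2, 13, 2)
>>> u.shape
()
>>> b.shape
(7, 13, 11)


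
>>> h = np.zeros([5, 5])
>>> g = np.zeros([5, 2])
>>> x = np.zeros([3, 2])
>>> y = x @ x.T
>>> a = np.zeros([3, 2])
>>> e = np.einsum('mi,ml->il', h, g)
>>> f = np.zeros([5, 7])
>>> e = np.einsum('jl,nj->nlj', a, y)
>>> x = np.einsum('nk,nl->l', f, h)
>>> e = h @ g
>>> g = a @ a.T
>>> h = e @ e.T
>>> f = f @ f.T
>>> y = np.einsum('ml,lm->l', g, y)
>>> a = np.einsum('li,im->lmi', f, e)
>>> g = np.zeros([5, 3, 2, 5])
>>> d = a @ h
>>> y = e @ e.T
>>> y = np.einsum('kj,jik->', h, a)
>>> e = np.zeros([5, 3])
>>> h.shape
(5, 5)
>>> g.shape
(5, 3, 2, 5)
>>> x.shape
(5,)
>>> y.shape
()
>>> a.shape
(5, 2, 5)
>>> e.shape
(5, 3)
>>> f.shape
(5, 5)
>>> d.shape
(5, 2, 5)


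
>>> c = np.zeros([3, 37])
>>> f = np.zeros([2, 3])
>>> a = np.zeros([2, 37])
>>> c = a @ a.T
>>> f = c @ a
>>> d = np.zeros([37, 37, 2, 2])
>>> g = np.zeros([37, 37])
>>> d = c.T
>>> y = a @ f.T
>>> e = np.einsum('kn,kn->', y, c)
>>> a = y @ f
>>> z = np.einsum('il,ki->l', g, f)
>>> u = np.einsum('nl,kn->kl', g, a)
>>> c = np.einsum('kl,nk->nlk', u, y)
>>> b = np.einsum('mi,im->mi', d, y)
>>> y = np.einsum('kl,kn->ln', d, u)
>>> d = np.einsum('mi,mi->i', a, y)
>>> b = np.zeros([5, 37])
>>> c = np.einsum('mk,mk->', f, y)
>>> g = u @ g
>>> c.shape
()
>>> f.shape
(2, 37)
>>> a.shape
(2, 37)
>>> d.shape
(37,)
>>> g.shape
(2, 37)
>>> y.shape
(2, 37)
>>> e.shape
()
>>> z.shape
(37,)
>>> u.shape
(2, 37)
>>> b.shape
(5, 37)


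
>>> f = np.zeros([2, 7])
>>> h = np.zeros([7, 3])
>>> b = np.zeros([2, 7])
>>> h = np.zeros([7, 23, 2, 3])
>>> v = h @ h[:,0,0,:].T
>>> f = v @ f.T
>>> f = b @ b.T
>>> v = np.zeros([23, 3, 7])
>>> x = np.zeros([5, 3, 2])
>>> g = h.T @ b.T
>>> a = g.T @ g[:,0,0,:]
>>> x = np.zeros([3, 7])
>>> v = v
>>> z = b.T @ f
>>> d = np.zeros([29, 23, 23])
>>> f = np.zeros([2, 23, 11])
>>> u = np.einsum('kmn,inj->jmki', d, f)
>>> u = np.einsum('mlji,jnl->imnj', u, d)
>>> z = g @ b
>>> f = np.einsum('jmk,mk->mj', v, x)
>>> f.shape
(3, 23)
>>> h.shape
(7, 23, 2, 3)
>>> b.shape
(2, 7)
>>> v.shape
(23, 3, 7)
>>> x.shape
(3, 7)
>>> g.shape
(3, 2, 23, 2)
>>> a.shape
(2, 23, 2, 2)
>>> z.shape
(3, 2, 23, 7)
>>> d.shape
(29, 23, 23)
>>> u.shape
(2, 11, 23, 29)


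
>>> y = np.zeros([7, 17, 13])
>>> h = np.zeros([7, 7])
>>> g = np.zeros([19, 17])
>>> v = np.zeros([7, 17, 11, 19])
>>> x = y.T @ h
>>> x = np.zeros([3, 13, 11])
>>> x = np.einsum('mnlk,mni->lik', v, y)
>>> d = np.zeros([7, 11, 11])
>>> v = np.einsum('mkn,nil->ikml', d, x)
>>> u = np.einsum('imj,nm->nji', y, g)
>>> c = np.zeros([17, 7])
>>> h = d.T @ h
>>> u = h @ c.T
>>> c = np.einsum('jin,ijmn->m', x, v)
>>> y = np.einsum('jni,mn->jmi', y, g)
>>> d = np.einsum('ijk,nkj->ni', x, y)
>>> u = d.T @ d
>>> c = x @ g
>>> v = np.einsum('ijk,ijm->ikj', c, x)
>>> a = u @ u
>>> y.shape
(7, 19, 13)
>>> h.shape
(11, 11, 7)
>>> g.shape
(19, 17)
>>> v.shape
(11, 17, 13)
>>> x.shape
(11, 13, 19)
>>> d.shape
(7, 11)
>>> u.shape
(11, 11)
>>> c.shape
(11, 13, 17)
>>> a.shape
(11, 11)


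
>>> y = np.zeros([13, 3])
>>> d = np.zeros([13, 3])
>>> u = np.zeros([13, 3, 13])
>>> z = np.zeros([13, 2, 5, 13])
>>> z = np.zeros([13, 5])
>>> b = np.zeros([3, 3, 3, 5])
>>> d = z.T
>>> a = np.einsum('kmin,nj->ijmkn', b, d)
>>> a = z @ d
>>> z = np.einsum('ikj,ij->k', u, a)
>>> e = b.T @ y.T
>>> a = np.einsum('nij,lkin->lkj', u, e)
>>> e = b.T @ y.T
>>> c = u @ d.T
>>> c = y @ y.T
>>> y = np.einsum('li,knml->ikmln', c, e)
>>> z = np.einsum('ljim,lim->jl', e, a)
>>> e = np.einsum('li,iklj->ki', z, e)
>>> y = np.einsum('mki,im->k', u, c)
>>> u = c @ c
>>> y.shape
(3,)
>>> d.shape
(5, 13)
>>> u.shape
(13, 13)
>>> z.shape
(3, 5)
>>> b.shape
(3, 3, 3, 5)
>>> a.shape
(5, 3, 13)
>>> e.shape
(3, 5)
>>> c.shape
(13, 13)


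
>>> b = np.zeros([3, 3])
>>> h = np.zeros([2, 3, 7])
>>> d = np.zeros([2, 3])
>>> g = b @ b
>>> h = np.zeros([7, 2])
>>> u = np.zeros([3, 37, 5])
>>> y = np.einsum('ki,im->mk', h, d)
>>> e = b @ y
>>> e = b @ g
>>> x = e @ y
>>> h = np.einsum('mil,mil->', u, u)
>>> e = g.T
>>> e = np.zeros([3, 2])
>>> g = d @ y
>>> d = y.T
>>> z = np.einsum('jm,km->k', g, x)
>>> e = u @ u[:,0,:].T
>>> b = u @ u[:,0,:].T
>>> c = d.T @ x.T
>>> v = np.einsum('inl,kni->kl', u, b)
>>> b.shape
(3, 37, 3)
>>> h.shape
()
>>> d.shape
(7, 3)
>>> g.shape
(2, 7)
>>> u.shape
(3, 37, 5)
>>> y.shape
(3, 7)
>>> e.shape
(3, 37, 3)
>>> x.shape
(3, 7)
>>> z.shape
(3,)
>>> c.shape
(3, 3)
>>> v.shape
(3, 5)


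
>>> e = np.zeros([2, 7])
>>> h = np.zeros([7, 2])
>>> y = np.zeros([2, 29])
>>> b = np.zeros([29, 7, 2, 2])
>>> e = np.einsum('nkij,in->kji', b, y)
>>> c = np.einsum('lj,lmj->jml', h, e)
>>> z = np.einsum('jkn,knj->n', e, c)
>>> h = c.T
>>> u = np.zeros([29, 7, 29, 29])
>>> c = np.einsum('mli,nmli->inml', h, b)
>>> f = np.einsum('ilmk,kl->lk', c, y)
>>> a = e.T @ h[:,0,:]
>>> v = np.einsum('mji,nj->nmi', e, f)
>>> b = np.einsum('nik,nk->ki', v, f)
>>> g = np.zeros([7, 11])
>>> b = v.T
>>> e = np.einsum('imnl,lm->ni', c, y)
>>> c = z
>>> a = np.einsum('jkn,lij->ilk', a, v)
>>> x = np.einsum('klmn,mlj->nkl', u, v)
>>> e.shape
(7, 2)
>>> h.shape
(7, 2, 2)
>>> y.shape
(2, 29)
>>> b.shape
(2, 7, 29)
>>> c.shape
(2,)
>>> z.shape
(2,)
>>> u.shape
(29, 7, 29, 29)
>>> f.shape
(29, 2)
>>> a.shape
(7, 29, 2)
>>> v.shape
(29, 7, 2)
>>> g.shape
(7, 11)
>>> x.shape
(29, 29, 7)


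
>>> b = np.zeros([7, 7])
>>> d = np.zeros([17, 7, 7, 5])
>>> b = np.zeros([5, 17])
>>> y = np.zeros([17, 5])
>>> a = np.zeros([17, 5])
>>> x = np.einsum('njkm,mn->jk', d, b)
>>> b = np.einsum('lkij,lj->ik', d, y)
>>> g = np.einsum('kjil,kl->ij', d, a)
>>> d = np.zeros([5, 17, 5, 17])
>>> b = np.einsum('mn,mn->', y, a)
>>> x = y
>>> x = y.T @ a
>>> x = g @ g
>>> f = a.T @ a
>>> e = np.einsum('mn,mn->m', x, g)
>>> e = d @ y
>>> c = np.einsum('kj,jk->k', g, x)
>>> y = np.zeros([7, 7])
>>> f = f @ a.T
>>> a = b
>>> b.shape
()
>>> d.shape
(5, 17, 5, 17)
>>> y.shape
(7, 7)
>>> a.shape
()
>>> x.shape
(7, 7)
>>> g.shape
(7, 7)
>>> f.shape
(5, 17)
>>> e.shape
(5, 17, 5, 5)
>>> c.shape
(7,)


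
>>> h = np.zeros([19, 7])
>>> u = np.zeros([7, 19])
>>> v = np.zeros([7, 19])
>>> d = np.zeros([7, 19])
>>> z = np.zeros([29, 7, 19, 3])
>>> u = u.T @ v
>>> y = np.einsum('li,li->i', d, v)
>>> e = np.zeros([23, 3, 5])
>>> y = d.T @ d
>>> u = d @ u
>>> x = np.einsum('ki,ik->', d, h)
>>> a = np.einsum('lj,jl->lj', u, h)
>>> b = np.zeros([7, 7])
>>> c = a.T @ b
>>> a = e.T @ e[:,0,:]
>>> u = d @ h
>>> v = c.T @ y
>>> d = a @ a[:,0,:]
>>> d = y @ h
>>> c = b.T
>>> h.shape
(19, 7)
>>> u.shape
(7, 7)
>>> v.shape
(7, 19)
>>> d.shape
(19, 7)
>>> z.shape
(29, 7, 19, 3)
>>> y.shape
(19, 19)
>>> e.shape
(23, 3, 5)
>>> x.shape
()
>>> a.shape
(5, 3, 5)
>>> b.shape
(7, 7)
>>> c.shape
(7, 7)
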